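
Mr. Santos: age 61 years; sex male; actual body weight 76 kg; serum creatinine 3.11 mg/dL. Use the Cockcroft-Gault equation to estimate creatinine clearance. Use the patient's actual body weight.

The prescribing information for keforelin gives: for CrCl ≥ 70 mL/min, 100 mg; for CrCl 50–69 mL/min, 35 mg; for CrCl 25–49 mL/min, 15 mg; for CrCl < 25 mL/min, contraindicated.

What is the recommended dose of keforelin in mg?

CrCl = (140 − 61) × 76 / (72 × 3.11) = 6004.0 / 223.92 ≈ 26.8 mL/min
CrCl ≈ 27 mL/min → bracket 25–49 mL/min.
Dose for this bracket: 15 mg.

15 mg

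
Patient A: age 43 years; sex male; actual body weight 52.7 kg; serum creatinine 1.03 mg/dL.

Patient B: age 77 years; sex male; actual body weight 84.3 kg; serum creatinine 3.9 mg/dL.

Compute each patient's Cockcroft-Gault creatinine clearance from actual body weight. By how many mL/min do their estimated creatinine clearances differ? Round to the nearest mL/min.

50 mL/min

Patient A: CrCl = (140 − 43) × 52.7 / (72 × 1.03) = 5111.9 / 74.16 ≈ 68.9 mL/min
Patient B: CrCl = (140 − 77) × 84.3 / (72 × 3.9) = 5310.9 / 280.80 ≈ 18.9 mL/min
|68.9 − 18.9| = 50.0 mL/min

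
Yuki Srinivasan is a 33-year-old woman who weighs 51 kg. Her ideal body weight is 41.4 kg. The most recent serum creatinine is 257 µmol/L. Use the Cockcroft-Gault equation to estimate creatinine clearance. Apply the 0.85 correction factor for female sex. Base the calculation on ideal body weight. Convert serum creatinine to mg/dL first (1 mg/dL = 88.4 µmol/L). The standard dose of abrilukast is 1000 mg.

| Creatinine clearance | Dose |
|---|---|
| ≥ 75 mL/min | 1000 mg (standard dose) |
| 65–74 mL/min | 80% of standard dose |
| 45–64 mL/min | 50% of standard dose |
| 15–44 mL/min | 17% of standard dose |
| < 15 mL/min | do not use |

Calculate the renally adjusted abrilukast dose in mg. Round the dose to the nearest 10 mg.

SCr = 257 / 88.4 = 2.907 mg/dL
CrCl = (140 − 33) × 41.4 / (72 × 2.907) × 0.85 = 4429.8 / 209.30 × 0.85 ≈ 18.0 mL/min
CrCl ≈ 18 mL/min → bracket 15–44 mL/min.
17% of 1000 mg = 170 mg

170 mg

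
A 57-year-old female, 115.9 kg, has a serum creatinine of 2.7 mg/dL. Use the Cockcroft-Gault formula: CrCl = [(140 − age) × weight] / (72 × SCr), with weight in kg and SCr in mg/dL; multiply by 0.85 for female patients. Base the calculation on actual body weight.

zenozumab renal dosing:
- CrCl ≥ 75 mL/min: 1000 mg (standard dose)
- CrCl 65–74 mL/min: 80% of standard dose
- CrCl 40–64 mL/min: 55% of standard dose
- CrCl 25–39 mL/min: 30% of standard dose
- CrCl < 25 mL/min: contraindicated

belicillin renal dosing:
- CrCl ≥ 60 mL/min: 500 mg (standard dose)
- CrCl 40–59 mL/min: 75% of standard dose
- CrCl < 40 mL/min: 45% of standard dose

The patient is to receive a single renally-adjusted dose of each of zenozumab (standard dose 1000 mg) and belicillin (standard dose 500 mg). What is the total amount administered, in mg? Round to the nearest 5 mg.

925 mg

CrCl = (140 − 57) × 115.9 / (72 × 2.7) × 0.85 = 9619.7 / 194.40 × 0.85 ≈ 42.1 mL/min
CrCl ≈ 42 mL/min.
zenozumab: 40–64 mL/min → 55% of 1000 mg = 550 mg.
belicillin: 40–59 mL/min → 75% of 500 mg = 375 mg.
Total = 550 + 375 = 925 mg.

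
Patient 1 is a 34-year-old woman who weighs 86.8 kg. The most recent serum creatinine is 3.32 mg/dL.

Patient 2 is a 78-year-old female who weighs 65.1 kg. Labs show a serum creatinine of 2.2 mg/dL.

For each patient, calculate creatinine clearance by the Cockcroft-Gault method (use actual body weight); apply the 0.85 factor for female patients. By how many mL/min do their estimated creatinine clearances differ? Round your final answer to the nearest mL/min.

Patient 1: CrCl = (140 − 34) × 86.8 / (72 × 3.32) × 0.85 = 9200.8 / 239.04 × 0.85 ≈ 32.7 mL/min
Patient 2: CrCl = (140 − 78) × 65.1 / (72 × 2.2) × 0.85 = 4036.2 / 158.40 × 0.85 ≈ 21.7 mL/min
|32.7 − 21.7| = 11.0 mL/min

11 mL/min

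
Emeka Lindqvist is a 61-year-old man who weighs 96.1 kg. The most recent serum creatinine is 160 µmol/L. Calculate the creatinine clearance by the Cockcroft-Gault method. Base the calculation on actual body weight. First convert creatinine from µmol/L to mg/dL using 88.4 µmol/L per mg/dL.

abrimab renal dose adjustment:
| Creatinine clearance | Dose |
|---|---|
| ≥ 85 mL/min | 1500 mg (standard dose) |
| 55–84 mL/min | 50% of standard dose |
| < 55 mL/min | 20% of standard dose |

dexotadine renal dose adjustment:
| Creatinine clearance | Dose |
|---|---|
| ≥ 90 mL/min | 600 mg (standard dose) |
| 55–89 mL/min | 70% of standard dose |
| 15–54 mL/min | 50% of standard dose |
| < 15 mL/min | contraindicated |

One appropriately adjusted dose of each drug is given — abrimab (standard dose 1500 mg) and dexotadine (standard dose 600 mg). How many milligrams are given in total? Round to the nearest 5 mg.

SCr = 160 / 88.4 = 1.81 mg/dL
CrCl = (140 − 61) × 96.1 / (72 × 1.81) = 7591.9 / 130.32 ≈ 58.3 mL/min
CrCl ≈ 58 mL/min.
abrimab: 55–84 mL/min → 50% of 1500 mg = 750 mg.
dexotadine: 55–89 mL/min → 70% of 600 mg = 420 mg.
Total = 750 + 420 = 1170 mg.

1170 mg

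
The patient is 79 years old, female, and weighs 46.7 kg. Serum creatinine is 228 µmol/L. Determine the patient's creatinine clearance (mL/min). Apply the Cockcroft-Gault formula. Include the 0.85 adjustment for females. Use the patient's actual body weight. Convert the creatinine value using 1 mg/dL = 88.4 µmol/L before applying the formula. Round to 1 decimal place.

SCr = 228 / 88.4 = 2.579 mg/dL
CrCl = (140 − 79) × 46.7 / (72 × 2.579) × 0.85 = 2848.7 / 185.69 × 0.85 ≈ 13.0 mL/min

13.0 mL/min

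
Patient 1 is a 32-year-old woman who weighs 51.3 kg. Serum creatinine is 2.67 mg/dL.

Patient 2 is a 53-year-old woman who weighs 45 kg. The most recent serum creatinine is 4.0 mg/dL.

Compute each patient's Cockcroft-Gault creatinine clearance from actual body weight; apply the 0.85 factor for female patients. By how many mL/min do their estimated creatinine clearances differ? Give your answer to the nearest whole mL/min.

13 mL/min

Patient 1: CrCl = (140 − 32) × 51.3 / (72 × 2.67) × 0.85 = 5540.4 / 192.24 × 0.85 ≈ 24.5 mL/min
Patient 2: CrCl = (140 − 53) × 45 / (72 × 4) × 0.85 = 3915.0 / 288.00 × 0.85 ≈ 11.6 mL/min
|24.5 − 11.6| = 12.9 mL/min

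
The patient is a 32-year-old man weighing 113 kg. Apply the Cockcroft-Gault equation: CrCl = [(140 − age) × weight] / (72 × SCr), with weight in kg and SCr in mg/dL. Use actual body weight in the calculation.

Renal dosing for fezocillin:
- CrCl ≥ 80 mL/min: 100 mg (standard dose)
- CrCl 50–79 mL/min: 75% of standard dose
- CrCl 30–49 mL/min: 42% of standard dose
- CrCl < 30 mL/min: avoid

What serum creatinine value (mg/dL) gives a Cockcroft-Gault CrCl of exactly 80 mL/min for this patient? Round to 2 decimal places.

Standard dose requires CrCl ≥ 80 mL/min.
Set (140 − 32) × 113 / (72 × SCr) = 80
SCr = (140 − 32) × 113 / (72 × 80) = 2.119 mg/dL

2.12 mg/dL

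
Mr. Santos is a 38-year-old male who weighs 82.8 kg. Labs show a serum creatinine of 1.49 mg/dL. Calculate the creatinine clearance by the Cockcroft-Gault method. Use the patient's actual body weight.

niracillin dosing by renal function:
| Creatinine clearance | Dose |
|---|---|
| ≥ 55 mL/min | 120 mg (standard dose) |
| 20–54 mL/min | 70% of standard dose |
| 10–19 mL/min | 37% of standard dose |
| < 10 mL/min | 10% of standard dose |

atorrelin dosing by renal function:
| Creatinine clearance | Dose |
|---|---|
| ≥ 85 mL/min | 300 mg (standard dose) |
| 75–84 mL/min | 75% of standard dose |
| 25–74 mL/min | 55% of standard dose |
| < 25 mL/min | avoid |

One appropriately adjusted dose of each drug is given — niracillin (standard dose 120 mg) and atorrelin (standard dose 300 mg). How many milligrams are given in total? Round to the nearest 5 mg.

CrCl = (140 − 38) × 82.8 / (72 × 1.49) = 8445.6 / 107.28 ≈ 78.7 mL/min
CrCl ≈ 79 mL/min.
niracillin: ≥ 55 mL/min → 100% of 120 mg = 120 mg.
atorrelin: 75–84 mL/min → 75% of 300 mg = 225 mg.
Total = 120 + 225 = 345 mg.

345 mg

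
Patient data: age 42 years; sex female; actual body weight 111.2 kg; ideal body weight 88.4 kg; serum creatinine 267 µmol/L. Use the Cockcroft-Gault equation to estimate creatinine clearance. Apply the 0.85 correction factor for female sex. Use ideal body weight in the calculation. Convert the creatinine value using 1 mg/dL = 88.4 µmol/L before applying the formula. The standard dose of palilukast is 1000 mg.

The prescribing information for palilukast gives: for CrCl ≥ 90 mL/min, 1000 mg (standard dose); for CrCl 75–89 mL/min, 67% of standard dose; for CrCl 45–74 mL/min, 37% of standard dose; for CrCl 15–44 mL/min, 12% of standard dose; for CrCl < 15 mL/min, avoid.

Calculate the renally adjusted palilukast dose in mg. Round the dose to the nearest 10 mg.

120 mg

SCr = 267 / 88.4 = 3.02 mg/dL
CrCl = (140 − 42) × 88.4 / (72 × 3.02) × 0.85 = 8663.2 / 217.44 × 0.85 ≈ 33.9 mL/min
CrCl ≈ 34 mL/min → bracket 15–44 mL/min.
12% of 1000 mg = 120 mg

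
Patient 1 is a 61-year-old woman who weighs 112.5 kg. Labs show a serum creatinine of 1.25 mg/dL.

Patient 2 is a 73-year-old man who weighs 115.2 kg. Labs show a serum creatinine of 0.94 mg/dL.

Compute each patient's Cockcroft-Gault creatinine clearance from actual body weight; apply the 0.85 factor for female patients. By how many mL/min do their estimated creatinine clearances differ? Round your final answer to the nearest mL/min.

Patient 1: CrCl = (140 − 61) × 112.5 / (72 × 1.25) × 0.85 = 8887.5 / 90.00 × 0.85 ≈ 83.9 mL/min
Patient 2: CrCl = (140 − 73) × 115.2 / (72 × 0.94) = 7718.4 / 67.68 ≈ 114.0 mL/min
|83.9 − 114.0| = 30.1 mL/min

30 mL/min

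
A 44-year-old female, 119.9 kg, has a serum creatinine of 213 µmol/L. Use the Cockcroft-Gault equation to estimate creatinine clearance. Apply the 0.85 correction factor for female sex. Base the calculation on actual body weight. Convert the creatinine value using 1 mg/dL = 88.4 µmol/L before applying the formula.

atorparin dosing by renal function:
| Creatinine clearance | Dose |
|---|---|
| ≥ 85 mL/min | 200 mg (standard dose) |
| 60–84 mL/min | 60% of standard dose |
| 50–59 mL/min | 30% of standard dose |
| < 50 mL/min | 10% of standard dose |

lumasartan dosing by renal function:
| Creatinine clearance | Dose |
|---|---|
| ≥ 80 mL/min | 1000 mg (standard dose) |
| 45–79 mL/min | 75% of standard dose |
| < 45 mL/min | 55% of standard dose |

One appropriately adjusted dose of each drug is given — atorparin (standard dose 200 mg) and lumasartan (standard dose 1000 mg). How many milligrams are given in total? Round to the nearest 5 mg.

SCr = 213 / 88.4 = 2.41 mg/dL
CrCl = (140 − 44) × 119.9 / (72 × 2.41) × 0.85 = 11510.4 / 173.52 × 0.85 ≈ 56.4 mL/min
CrCl ≈ 56 mL/min.
atorparin: 50–59 mL/min → 30% of 200 mg = 60 mg.
lumasartan: 45–79 mL/min → 75% of 1000 mg = 750 mg.
Total = 60 + 750 = 810 mg.

810 mg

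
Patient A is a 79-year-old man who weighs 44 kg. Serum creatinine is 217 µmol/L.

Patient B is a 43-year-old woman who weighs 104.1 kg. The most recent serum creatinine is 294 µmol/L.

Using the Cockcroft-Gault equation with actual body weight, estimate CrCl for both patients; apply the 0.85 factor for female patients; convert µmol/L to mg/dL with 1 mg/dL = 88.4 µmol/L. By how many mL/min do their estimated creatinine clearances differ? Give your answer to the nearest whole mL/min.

Patient A: SCr = 217 / 88.4 = 2.455 mg/dL
Patient A: CrCl = (140 − 79) × 44 / (72 × 2.455) = 2684.0 / 176.76 ≈ 15.2 mL/min
Patient B: SCr = 294 / 88.4 = 3.326 mg/dL
Patient B: CrCl = (140 − 43) × 104.1 / (72 × 3.326) × 0.85 = 10097.7 / 239.47 × 0.85 ≈ 35.8 mL/min
|15.2 − 35.8| = 20.6 mL/min

21 mL/min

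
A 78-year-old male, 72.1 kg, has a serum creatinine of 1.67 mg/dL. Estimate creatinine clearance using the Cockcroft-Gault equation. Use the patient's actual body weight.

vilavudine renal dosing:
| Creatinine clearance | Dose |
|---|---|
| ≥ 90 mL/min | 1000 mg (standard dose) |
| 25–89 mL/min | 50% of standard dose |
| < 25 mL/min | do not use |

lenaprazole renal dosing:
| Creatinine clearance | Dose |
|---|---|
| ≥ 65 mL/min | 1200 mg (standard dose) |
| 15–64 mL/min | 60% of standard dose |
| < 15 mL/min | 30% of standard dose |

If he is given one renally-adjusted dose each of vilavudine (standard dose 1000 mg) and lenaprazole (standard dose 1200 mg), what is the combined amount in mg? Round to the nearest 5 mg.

1220 mg

CrCl = (140 − 78) × 72.1 / (72 × 1.67) = 4470.2 / 120.24 ≈ 37.2 mL/min
CrCl ≈ 37 mL/min.
vilavudine: 25–89 mL/min → 50% of 1000 mg = 500 mg.
lenaprazole: 15–64 mL/min → 60% of 1200 mg = 720 mg.
Total = 500 + 720 = 1220 mg.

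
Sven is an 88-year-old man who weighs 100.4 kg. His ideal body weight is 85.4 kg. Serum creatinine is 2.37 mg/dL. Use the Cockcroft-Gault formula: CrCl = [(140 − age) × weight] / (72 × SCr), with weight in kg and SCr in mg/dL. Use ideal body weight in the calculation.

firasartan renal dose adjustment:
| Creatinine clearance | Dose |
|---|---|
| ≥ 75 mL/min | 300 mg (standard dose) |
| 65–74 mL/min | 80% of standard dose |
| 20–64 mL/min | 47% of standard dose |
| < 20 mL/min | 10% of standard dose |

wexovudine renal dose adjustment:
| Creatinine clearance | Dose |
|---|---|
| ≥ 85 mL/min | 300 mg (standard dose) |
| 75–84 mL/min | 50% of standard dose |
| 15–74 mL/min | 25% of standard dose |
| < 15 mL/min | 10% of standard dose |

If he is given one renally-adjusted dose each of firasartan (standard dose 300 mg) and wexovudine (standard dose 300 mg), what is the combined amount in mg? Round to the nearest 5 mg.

215 mg

CrCl = (140 − 88) × 85.4 / (72 × 2.37) = 4440.8 / 170.64 ≈ 26.0 mL/min
CrCl ≈ 26 mL/min.
firasartan: 20–64 mL/min → 47% of 300 mg = 141 mg.
wexovudine: 15–74 mL/min → 25% of 300 mg = 75 mg.
Total = 141 + 75 = 216 mg.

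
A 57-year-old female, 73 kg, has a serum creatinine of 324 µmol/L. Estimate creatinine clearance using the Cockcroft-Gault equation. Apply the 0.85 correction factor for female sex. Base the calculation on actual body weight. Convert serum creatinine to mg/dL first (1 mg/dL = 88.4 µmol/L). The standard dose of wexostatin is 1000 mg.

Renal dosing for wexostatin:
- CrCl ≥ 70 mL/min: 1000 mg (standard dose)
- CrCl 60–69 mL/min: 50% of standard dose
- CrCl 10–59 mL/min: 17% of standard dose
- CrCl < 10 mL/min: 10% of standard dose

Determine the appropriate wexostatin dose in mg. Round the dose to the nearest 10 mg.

SCr = 324 / 88.4 = 3.665 mg/dL
CrCl = (140 − 57) × 73 / (72 × 3.665) × 0.85 = 6059.0 / 263.88 × 0.85 ≈ 19.5 mL/min
CrCl ≈ 20 mL/min → bracket 10–59 mL/min.
17% of 1000 mg = 170 mg

170 mg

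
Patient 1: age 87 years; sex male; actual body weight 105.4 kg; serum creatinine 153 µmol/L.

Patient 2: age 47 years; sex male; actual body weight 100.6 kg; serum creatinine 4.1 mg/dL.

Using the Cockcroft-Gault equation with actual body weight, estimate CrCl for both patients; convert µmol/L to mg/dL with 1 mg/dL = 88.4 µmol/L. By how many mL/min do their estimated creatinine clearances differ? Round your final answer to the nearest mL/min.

Patient 1: SCr = 153 / 88.4 = 1.731 mg/dL
Patient 1: CrCl = (140 − 87) × 105.4 / (72 × 1.731) = 5586.2 / 124.63 ≈ 44.8 mL/min
Patient 2: CrCl = (140 − 47) × 100.6 / (72 × 4.1) = 9355.8 / 295.20 ≈ 31.7 mL/min
|44.8 − 31.7| = 13.1 mL/min

13 mL/min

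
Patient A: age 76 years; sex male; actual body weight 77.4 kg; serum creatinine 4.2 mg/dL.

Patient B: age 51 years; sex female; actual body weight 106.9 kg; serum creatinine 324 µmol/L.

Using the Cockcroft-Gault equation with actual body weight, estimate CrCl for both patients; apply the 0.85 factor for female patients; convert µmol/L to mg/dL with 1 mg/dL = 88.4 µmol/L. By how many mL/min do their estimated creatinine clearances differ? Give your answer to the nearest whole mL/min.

14 mL/min

Patient A: CrCl = (140 − 76) × 77.4 / (72 × 4.2) = 4953.6 / 302.40 ≈ 16.4 mL/min
Patient B: SCr = 324 / 88.4 = 3.665 mg/dL
Patient B: CrCl = (140 − 51) × 106.9 / (72 × 3.665) × 0.85 = 9514.1 / 263.88 × 0.85 ≈ 30.6 mL/min
|16.4 − 30.6| = 14.2 mL/min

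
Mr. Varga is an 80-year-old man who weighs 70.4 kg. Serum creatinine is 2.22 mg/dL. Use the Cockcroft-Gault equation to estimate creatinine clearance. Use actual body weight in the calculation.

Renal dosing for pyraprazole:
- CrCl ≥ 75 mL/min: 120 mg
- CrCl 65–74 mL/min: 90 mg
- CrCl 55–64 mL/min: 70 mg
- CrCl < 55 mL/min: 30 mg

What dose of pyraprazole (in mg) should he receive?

30 mg

CrCl = (140 − 80) × 70.4 / (72 × 2.22) = 4224.0 / 159.84 ≈ 26.4 mL/min
CrCl ≈ 26 mL/min → bracket < 55 mL/min.
Dose for this bracket: 30 mg.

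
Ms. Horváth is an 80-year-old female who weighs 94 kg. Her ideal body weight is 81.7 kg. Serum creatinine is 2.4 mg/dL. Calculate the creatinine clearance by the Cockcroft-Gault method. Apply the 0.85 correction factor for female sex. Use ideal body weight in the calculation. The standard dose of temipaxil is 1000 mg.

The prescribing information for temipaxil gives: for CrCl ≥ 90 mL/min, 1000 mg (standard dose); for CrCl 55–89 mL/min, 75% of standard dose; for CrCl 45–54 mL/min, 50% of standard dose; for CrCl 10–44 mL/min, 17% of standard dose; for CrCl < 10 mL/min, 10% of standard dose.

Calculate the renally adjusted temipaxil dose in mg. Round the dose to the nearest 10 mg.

CrCl = (140 − 80) × 81.7 / (72 × 2.4) × 0.85 = 4902.0 / 172.80 × 0.85 ≈ 24.1 mL/min
CrCl ≈ 24 mL/min → bracket 10–44 mL/min.
17% of 1000 mg = 170 mg

170 mg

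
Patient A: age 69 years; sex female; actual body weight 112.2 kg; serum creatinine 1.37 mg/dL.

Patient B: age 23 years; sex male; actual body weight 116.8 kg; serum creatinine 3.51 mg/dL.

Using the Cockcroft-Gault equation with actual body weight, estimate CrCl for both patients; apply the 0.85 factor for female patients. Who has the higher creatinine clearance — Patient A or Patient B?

Patient A: CrCl = (140 − 69) × 112.2 / (72 × 1.37) × 0.85 = 7966.2 / 98.64 × 0.85 ≈ 68.6 mL/min
Patient B: CrCl = (140 − 23) × 116.8 / (72 × 3.51) = 13665.6 / 252.72 ≈ 54.1 mL/min
68.6 vs 54.1 mL/min → Patient A is higher.

Patient A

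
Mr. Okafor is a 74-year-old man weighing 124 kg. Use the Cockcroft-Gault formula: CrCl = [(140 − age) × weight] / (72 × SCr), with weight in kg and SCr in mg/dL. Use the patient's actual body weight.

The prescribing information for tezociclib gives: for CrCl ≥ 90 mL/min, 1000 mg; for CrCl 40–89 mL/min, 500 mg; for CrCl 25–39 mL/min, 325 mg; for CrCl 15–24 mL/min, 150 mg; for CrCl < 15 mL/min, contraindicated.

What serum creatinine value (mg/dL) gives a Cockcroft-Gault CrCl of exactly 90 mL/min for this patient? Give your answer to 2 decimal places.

Standard dose requires CrCl ≥ 90 mL/min.
Set (140 − 74) × 124 / (72 × SCr) = 90
SCr = (140 − 74) × 124 / (72 × 90) = 1.263 mg/dL

1.26 mg/dL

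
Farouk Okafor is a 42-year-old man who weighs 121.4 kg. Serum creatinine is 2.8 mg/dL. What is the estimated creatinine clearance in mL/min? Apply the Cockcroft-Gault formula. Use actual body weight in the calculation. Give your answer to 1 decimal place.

59.0 mL/min

CrCl = (140 − 42) × 121.4 / (72 × 2.8) = 11897.2 / 201.60 ≈ 59.0 mL/min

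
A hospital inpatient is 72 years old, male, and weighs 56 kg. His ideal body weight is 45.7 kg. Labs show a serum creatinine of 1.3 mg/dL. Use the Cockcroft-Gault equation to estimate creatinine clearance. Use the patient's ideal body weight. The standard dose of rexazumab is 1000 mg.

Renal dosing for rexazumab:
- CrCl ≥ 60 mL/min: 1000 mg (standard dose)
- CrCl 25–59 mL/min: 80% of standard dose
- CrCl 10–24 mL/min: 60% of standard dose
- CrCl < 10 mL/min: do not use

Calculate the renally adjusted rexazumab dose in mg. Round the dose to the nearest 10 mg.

CrCl = (140 − 72) × 45.7 / (72 × 1.3) = 3107.6 / 93.60 ≈ 33.2 mL/min
CrCl ≈ 33 mL/min → bracket 25–59 mL/min.
80% of 1000 mg = 800 mg

800 mg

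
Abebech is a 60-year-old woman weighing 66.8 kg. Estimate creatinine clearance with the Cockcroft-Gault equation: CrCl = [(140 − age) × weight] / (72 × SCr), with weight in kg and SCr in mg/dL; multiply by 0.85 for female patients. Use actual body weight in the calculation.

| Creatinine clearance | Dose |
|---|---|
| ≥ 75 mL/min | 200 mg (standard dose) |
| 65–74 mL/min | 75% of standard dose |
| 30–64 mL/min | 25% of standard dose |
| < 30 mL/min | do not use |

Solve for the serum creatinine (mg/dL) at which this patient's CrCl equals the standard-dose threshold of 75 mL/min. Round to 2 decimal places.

0.84 mg/dL

Standard dose requires CrCl ≥ 75 mL/min.
Set (140 − 60) × 66.8 × 0.85 / (72 × SCr) = 75
SCr = (140 − 60) × 66.8 × 0.85 / (72 × 75) = 0.841 mg/dL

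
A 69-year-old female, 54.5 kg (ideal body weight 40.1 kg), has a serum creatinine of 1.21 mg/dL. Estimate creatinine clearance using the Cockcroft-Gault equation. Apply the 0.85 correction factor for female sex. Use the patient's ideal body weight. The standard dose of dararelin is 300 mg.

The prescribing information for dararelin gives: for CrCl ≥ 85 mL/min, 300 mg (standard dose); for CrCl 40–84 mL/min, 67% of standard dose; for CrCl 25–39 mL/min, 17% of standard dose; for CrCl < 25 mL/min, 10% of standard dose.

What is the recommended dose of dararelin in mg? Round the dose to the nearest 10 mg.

CrCl = (140 − 69) × 40.1 / (72 × 1.21) × 0.85 = 2847.1 / 87.12 × 0.85 ≈ 27.8 mL/min
CrCl ≈ 28 mL/min → bracket 25–39 mL/min.
17% of 300 mg = 51 mg → 50 mg

50 mg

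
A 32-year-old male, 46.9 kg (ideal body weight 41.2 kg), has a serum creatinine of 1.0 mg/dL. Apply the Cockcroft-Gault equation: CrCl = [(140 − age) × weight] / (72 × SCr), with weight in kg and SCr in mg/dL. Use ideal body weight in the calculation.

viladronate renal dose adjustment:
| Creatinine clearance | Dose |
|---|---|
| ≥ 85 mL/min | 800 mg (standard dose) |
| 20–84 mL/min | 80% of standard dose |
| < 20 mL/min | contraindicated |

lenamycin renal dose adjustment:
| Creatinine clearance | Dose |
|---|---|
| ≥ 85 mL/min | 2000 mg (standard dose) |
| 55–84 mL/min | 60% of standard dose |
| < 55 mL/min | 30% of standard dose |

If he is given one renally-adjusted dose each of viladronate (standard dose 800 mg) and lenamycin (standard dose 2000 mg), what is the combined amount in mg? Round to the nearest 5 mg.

CrCl = (140 − 32) × 41.2 / (72 × 1) = 4449.6 / 72.00 ≈ 61.8 mL/min
CrCl ≈ 62 mL/min.
viladronate: 20–84 mL/min → 80% of 800 mg = 640 mg.
lenamycin: 55–84 mL/min → 60% of 2000 mg = 1200 mg.
Total = 640 + 1200 = 1840 mg.

1840 mg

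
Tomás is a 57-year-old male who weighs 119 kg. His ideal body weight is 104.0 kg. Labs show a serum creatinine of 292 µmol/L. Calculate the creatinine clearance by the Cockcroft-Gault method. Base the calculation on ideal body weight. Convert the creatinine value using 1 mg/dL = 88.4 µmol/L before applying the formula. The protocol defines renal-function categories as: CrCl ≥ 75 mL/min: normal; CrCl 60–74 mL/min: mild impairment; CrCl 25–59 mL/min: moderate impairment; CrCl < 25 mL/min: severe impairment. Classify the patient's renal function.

moderate impairment

SCr = 292 / 88.4 = 3.303 mg/dL
CrCl = (140 − 57) × 104 / (72 × 3.303) = 8632.0 / 237.82 ≈ 36.3 mL/min
36 mL/min falls in the 'moderate impairment' range.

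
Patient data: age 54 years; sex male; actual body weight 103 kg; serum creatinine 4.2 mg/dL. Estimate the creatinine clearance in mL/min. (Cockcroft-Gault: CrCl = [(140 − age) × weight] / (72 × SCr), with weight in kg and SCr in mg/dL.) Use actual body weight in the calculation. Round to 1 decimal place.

29.3 mL/min

CrCl = (140 − 54) × 103 / (72 × 4.2) = 8858.0 / 302.40 ≈ 29.3 mL/min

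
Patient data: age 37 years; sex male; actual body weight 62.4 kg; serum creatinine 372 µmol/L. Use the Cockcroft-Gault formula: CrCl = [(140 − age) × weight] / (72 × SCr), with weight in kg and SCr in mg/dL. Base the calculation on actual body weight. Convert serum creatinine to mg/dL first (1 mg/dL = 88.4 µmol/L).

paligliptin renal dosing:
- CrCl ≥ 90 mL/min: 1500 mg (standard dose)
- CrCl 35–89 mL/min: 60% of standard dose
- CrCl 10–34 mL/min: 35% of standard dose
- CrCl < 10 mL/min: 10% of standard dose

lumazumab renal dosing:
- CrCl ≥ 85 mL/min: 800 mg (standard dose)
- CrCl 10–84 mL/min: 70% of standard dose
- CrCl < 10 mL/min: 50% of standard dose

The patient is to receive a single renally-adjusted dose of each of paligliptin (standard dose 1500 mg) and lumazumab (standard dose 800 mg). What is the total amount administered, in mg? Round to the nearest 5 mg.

SCr = 372 / 88.4 = 4.208 mg/dL
CrCl = (140 − 37) × 62.4 / (72 × 4.208) = 6427.2 / 302.98 ≈ 21.2 mL/min
CrCl ≈ 21 mL/min.
paligliptin: 10–34 mL/min → 35% of 1500 mg = 525 mg.
lumazumab: 10–84 mL/min → 70% of 800 mg = 560 mg.
Total = 525 + 560 = 1085 mg.

1085 mg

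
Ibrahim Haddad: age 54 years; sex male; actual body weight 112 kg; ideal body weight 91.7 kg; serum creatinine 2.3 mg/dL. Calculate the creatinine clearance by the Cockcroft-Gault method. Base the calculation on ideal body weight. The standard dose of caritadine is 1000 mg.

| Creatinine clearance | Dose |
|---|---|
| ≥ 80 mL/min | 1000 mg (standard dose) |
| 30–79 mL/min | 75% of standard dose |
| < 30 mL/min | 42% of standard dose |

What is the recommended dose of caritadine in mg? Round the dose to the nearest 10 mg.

CrCl = (140 − 54) × 91.7 / (72 × 2.3) = 7886.2 / 165.60 ≈ 47.6 mL/min
CrCl ≈ 48 mL/min → bracket 30–79 mL/min.
75% of 1000 mg = 750 mg

750 mg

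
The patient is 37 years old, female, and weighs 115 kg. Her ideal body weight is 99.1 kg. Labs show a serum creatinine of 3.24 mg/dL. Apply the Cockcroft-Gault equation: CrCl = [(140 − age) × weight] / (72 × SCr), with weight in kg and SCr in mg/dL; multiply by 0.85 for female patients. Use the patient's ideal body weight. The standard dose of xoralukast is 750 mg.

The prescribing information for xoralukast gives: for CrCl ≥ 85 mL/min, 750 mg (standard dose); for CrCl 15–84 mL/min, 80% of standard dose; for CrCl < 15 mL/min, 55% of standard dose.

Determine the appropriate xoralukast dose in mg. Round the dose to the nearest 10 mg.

CrCl = (140 − 37) × 99.1 / (72 × 3.24) × 0.85 = 10207.3 / 233.28 × 0.85 ≈ 37.2 mL/min
CrCl ≈ 37 mL/min → bracket 15–84 mL/min.
80% of 750 mg = 600 mg

600 mg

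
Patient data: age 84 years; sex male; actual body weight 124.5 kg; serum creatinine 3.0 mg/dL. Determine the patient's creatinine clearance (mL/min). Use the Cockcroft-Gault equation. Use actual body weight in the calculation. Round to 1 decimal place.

CrCl = (140 − 84) × 124.5 / (72 × 3) = 6972.0 / 216.00 ≈ 32.3 mL/min

32.3 mL/min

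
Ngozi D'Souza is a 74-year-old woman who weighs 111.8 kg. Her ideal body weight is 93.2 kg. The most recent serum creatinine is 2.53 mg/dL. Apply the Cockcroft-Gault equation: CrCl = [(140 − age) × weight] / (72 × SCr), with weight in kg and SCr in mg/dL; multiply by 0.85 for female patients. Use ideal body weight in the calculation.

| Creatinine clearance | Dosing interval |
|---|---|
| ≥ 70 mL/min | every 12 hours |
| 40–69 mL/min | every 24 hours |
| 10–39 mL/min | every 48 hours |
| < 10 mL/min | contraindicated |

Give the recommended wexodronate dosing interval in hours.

CrCl = (140 − 74) × 93.2 / (72 × 2.53) × 0.85 = 6151.2 / 182.16 × 0.85 ≈ 28.7 mL/min
CrCl ≈ 29 mL/min → bracket 10–39 mL/min → every 48 hours.

every 48 hours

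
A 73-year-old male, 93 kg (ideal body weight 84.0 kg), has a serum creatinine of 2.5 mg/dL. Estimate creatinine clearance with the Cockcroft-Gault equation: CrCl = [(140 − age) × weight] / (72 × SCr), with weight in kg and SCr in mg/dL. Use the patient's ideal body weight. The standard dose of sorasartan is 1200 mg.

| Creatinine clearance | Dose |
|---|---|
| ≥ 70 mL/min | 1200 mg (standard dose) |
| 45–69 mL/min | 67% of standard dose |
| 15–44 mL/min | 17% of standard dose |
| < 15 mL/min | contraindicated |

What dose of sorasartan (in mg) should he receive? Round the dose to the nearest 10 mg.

200 mg

CrCl = (140 − 73) × 84 / (72 × 2.5) = 5628.0 / 180.00 ≈ 31.3 mL/min
CrCl ≈ 31 mL/min → bracket 15–44 mL/min.
17% of 1200 mg = 204 mg → 200 mg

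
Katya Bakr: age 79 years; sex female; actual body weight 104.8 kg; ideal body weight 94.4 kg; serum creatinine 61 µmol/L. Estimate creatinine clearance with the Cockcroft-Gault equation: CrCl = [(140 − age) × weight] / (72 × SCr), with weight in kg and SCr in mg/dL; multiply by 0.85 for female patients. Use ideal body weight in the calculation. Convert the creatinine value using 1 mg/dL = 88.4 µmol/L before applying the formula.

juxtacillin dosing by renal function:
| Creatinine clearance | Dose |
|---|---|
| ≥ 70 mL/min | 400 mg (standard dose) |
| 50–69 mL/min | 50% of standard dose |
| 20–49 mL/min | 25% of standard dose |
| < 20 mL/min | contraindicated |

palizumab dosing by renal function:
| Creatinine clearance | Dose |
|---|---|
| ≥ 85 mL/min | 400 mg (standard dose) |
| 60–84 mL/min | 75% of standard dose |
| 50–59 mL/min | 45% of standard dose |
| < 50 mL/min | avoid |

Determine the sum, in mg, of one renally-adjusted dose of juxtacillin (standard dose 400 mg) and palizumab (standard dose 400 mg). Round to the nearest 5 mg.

800 mg

SCr = 61 / 88.4 = 0.69 mg/dL
CrCl = (140 − 79) × 94.4 / (72 × 0.69) × 0.85 = 5758.4 / 49.68 × 0.85 ≈ 98.5 mL/min
CrCl ≈ 99 mL/min.
juxtacillin: ≥ 70 mL/min → 100% of 400 mg = 400 mg.
palizumab: ≥ 85 mL/min → 100% of 400 mg = 400 mg.
Total = 400 + 400 = 800 mg.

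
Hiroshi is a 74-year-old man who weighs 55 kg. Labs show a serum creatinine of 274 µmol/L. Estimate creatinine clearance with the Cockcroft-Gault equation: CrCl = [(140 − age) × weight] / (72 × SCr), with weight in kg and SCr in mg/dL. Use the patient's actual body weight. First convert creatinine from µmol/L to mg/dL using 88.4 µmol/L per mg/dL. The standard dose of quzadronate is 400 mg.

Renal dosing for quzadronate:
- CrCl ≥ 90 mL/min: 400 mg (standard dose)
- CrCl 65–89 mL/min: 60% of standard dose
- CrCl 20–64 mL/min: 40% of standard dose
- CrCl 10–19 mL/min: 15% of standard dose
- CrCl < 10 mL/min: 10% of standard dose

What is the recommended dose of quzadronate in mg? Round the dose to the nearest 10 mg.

60 mg

SCr = 274 / 88.4 = 3.1 mg/dL
CrCl = (140 − 74) × 55 / (72 × 3.1) = 3630.0 / 223.20 ≈ 16.3 mL/min
CrCl ≈ 16 mL/min → bracket 10–19 mL/min.
15% of 400 mg = 60 mg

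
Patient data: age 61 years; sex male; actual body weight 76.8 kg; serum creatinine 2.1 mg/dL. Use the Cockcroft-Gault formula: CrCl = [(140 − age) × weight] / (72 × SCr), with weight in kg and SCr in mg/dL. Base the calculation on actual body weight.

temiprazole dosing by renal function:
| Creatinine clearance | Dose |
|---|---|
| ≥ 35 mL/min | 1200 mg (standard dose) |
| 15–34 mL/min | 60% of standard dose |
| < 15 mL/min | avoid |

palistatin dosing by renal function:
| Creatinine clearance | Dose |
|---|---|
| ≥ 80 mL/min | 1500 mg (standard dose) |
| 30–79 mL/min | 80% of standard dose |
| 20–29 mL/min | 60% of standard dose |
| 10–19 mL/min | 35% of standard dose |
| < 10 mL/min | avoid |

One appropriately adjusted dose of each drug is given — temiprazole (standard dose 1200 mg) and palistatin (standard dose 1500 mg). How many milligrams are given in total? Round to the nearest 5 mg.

2400 mg

CrCl = (140 − 61) × 76.8 / (72 × 2.1) = 6067.2 / 151.20 ≈ 40.1 mL/min
CrCl ≈ 40 mL/min.
temiprazole: ≥ 35 mL/min → 100% of 1200 mg = 1200 mg.
palistatin: 30–79 mL/min → 80% of 1500 mg = 1200 mg.
Total = 1200 + 1200 = 2400 mg.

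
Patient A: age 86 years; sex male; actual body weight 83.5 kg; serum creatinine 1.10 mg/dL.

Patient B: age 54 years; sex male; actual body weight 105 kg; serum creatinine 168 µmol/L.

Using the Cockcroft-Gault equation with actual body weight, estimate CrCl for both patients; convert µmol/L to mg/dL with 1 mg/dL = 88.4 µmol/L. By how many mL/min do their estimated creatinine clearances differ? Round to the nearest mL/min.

Patient A: CrCl = (140 − 86) × 83.5 / (72 × 1.1) = 4509.0 / 79.20 ≈ 56.9 mL/min
Patient B: SCr = 168 / 88.4 = 1.9 mg/dL
Patient B: CrCl = (140 − 54) × 105 / (72 × 1.9) = 9030.0 / 136.80 ≈ 66.0 mL/min
|56.9 − 66.0| = 9.1 mL/min

9 mL/min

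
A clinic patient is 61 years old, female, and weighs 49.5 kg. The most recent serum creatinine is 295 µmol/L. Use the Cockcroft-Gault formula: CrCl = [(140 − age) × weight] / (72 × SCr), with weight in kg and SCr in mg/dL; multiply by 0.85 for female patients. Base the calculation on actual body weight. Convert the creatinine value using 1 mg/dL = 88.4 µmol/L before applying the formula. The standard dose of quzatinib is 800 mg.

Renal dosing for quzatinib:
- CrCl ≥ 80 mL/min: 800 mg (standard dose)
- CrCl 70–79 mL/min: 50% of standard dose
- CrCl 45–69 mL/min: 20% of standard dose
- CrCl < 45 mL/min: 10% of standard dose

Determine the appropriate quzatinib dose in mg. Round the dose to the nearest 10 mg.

80 mg

SCr = 295 / 88.4 = 3.337 mg/dL
CrCl = (140 − 61) × 49.5 / (72 × 3.337) × 0.85 = 3910.5 / 240.26 × 0.85 ≈ 13.8 mL/min
CrCl ≈ 14 mL/min → bracket < 45 mL/min.
10% of 800 mg = 80 mg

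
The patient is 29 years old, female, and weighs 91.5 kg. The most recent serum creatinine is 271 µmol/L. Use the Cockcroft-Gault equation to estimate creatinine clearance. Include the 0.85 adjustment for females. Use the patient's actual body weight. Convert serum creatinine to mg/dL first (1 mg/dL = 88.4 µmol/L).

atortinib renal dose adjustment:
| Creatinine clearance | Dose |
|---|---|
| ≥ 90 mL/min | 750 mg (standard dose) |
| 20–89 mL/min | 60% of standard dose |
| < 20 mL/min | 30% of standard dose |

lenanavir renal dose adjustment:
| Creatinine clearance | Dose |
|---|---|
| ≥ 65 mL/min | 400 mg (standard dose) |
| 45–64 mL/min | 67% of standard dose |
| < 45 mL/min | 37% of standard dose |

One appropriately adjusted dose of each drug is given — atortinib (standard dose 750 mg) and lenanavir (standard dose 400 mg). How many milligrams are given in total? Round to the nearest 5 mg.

600 mg

SCr = 271 / 88.4 = 3.066 mg/dL
CrCl = (140 − 29) × 91.5 / (72 × 3.066) × 0.85 = 10156.5 / 220.75 × 0.85 ≈ 39.1 mL/min
CrCl ≈ 39 mL/min.
atortinib: 20–89 mL/min → 60% of 750 mg = 450 mg.
lenanavir: < 45 mL/min → 37% of 400 mg = 148 mg.
Total = 450 + 148 = 598 mg.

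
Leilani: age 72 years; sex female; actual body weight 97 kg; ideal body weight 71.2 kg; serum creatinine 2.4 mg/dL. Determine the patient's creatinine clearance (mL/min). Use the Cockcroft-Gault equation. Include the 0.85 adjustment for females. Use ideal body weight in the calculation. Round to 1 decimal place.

CrCl = (140 − 72) × 71.2 / (72 × 2.4) × 0.85 = 4841.6 / 172.80 × 0.85 ≈ 23.8 mL/min

23.8 mL/min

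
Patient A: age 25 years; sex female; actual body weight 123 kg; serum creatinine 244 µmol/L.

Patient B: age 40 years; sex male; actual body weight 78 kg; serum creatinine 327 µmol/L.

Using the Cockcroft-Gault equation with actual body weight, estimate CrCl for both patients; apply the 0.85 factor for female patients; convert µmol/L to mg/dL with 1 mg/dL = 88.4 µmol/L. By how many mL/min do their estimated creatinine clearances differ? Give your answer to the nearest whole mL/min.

Patient A: SCr = 244 / 88.4 = 2.76 mg/dL
Patient A: CrCl = (140 − 25) × 123 / (72 × 2.76) × 0.85 = 14145.0 / 198.72 × 0.85 ≈ 60.5 mL/min
Patient B: SCr = 327 / 88.4 = 3.699 mg/dL
Patient B: CrCl = (140 − 40) × 78 / (72 × 3.699) = 7800.0 / 266.33 ≈ 29.3 mL/min
|60.5 − 29.3| = 31.2 mL/min

31 mL/min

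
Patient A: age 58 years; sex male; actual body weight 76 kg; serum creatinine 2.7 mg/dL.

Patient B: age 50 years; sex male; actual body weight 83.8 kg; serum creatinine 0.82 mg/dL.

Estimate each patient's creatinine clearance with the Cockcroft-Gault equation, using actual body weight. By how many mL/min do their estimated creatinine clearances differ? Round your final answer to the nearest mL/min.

96 mL/min

Patient A: CrCl = (140 − 58) × 76 / (72 × 2.7) = 6232.0 / 194.40 ≈ 32.1 mL/min
Patient B: CrCl = (140 − 50) × 83.8 / (72 × 0.82) = 7542.0 / 59.04 ≈ 127.7 mL/min
|32.1 − 127.7| = 95.6 mL/min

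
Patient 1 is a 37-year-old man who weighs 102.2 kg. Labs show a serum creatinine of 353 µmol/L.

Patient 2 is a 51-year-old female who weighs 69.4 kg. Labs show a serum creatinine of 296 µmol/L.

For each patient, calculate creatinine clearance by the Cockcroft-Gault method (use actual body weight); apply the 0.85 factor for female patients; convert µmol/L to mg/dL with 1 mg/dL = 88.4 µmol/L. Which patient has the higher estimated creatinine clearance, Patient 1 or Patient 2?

Patient 1: SCr = 353 / 88.4 = 3.993 mg/dL
Patient 1: CrCl = (140 − 37) × 102.2 / (72 × 3.993) = 10526.6 / 287.50 ≈ 36.6 mL/min
Patient 2: SCr = 296 / 88.4 = 3.348 mg/dL
Patient 2: CrCl = (140 − 51) × 69.4 / (72 × 3.348) × 0.85 = 6176.6 / 241.06 × 0.85 ≈ 21.8 mL/min
36.6 vs 21.8 mL/min → Patient 1 is higher.

Patient 1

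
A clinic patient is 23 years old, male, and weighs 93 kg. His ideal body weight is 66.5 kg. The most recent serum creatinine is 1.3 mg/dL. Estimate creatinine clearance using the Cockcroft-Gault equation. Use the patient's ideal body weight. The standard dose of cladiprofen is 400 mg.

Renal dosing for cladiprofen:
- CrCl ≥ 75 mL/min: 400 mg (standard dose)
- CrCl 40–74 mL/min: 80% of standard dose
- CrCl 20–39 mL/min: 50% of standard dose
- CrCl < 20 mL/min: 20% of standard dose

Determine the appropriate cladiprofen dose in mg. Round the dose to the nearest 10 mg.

CrCl = (140 − 23) × 66.5 / (72 × 1.3) = 7780.5 / 93.60 ≈ 83.1 mL/min
CrCl ≈ 83 mL/min → bracket ≥ 75 mL/min.
100% of 400 mg = 400 mg

400 mg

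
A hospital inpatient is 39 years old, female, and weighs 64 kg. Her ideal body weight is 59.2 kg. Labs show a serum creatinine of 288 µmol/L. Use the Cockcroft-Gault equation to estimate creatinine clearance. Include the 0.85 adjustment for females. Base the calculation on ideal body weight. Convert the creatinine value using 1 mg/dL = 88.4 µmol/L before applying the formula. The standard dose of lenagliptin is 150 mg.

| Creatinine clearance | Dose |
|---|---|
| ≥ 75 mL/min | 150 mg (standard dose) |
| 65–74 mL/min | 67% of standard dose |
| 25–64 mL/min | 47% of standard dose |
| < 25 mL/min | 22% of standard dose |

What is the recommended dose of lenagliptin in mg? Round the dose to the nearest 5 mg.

SCr = 288 / 88.4 = 3.258 mg/dL
CrCl = (140 − 39) × 59.2 / (72 × 3.258) × 0.85 = 5979.2 / 234.58 × 0.85 ≈ 21.7 mL/min
CrCl ≈ 22 mL/min → bracket < 25 mL/min.
22% of 150 mg = 33 mg → 35 mg

35 mg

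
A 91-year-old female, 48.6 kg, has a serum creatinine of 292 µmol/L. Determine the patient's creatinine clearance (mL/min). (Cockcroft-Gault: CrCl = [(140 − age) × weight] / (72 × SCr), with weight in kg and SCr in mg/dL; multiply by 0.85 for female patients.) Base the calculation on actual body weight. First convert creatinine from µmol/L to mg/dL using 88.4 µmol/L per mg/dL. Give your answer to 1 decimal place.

8.5 mL/min

SCr = 292 / 88.4 = 3.303 mg/dL
CrCl = (140 − 91) × 48.6 / (72 × 3.303) × 0.85 = 2381.4 / 237.82 × 0.85 ≈ 8.5 mL/min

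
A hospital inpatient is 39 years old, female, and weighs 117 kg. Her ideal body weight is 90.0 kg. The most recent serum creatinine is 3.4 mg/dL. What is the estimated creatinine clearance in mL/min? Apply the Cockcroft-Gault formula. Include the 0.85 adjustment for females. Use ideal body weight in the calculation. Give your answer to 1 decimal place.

31.6 mL/min

CrCl = (140 − 39) × 90 / (72 × 3.4) × 0.85 = 9090.0 / 244.80 × 0.85 ≈ 31.6 mL/min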